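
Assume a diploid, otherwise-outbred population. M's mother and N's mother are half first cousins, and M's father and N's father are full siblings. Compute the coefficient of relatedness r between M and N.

Wright's path rule: contributions from independent ancestry routes add.
M and N are related in two ways: half second cousins through their mothers (r = 1/64) and first cousins through their fathers (r = 1/8).
r = 1/64 + 1/8 = 0.140625.

0.140625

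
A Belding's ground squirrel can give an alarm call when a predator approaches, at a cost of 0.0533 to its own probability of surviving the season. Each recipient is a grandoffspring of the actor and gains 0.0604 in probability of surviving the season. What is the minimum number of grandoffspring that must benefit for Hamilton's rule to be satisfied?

4

r to a grandoffspring = 0.25 (two parent–offspring links: r = (1/2)^2 = 1/4).
Hamilton's rule: n·r·B > C  ⇒  n > C/(r·B) = 0.0533/(0.25·0.0604) = 3.53.
The smallest integer exceeding 3.53 is 4.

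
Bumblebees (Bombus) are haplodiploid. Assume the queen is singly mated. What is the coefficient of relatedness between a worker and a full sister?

Haplodiploid full sisters inherit their father's entire haploid genome identically (contributing 1/2) and on average half of their mother's contribution (1/2 · 1/2 = 1/4); r = 1/2 + 1/4 = 3/4.

0.75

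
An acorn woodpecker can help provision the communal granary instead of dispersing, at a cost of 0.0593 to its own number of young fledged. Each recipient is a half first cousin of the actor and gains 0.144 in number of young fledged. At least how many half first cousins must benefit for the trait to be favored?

r to a half first cousin = 0.0625 (half first cousins share one grandparent — one path of length 4: r = (1/2)^4 = 1/16).
Hamilton's rule: n·r·B > C  ⇒  n > C/(r·B) = 0.0593/(0.0625·0.144) = 6.589.
The smallest integer exceeding 6.589 is 7.

7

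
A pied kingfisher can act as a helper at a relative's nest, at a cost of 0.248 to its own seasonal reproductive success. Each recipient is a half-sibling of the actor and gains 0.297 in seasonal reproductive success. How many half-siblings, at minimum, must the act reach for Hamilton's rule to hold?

r to a half-sibling = 0.25 (half-sibs share one parent — one path of length 2: r = (1/2)^2 = 1/4).
Hamilton's rule: n·r·B > C  ⇒  n > C/(r·B) = 0.248/(0.25·0.297) = 3.34.
The smallest integer exceeding 3.34 is 4.

4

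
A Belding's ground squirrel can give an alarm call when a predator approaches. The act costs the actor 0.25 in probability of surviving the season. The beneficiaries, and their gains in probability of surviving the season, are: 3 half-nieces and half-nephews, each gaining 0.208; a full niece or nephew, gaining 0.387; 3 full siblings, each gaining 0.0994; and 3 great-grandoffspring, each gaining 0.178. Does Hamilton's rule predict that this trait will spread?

Yes

Hamilton's rule: the trait is favored when the sum of r·B over every recipient exceeds the actor's cost C.
r to a half-niece or half-nephew = 0.125 (half-aunt/uncle↔niece/nephew: one path of length 3: r = (1/2)^3 = 1/8).
r to a full niece or nephew = 1/4 (full aunt/uncle↔niece/nephew: two paths of length 3 through the shared grandparent pair: r = 2·(1/2)^3 = 1/4).
r to a full sibling = 1/2 (full sibs share both parents — two paths of length 2: r = 2·(1/2)^2 = 1/2).
r to a great-grandoffspring = 1/8 (three parent–offspring links: r = (1/2)^3 = 1/8).
Summing one r·B term per recipient: 3·0.125·0.208 + 1·0.25·0.387 + 3·0.5·0.0994 + 3·0.125·0.178 = 0.3906.
0.3906 > 0.25: the indirect benefit exceeds the cost.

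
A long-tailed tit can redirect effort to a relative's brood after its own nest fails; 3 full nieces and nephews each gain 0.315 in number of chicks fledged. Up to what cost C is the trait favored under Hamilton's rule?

0.23625

r to a full niece or nephew = 0.25 (full aunt/uncle↔niece/nephew: two paths of length 3 through the shared grandparent pair: r = 2·(1/2)^3 = 1/4).
Hamilton's rule: n·r·B > C, so the trait is favored while C < n·r·B = 3·0.25·0.315 = 0.23625.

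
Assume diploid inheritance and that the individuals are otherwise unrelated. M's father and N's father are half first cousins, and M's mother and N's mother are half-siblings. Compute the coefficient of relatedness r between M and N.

Independent pedigree routes through distinct common ancestors add.
M and N are related in two ways: half second cousins through their fathers (r = 1/64) and half first cousins through their mothers (r = 1/16).
r = 1/64 + 1/16 = 0.078125.

0.078125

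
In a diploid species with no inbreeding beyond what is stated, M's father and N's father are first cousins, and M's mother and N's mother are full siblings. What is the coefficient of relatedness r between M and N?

0.15625

With two independent routes of shared ancestry, r is the sum of the two contributions.
M and N are related in two ways: second cousins through their fathers (r = 1/32) and first cousins through their mothers (r = 1/8).
r = 1/32 + 1/8 = 5/32 = 0.15625.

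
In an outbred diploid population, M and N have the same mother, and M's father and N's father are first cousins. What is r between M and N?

Independent pedigree routes through distinct common ancestors add.
M and N are related in two ways: half-sibs through their shared mother (r = 1/4) and second cousins through their fathers (r = 1/32).
r = 1/4 + 1/32 = 0.28125.

0.28125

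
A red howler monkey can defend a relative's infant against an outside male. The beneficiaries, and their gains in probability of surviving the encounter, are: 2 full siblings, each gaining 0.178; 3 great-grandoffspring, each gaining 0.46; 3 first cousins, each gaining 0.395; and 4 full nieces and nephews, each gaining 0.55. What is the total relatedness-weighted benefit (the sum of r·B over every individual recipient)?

r to a full sibling = 1/2 (full sibs share both parents — two paths of length 2: r = 2·(1/2)^2 = 1/2).
r to a great-grandoffspring = 1/8 (three parent–offspring links: r = (1/2)^3 = 1/8).
r to a first cousin = 0.125 (first cousins share one grandparent pair — two paths of length 4: r = 2·(1/2)^4 = 1/8).
r to a full niece or nephew = 1/4 (full aunt/uncle↔niece/nephew: two paths of length 3 through the shared grandparent pair: r = 2·(1/2)^3 = 1/4).
Summing one r·B term per recipient: 2·0.5·0.178 + 3·0.125·0.46 + 3·0.125·0.395 + 4·0.25·0.55 = 1.048625.

1.048625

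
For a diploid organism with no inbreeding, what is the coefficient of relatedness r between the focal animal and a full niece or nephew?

0.25

Full aunt/uncle↔niece/nephew: two paths of length 3 through the shared grandparent pair: r = 2·(1/2)^3 = 1/4.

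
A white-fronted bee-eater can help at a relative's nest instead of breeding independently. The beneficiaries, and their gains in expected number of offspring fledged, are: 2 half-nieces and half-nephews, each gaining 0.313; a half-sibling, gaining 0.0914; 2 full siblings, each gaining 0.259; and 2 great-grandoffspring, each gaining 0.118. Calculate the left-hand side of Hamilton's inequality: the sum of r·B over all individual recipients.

0.3896

r to a half-niece or half-nephew = 1/8 (half-aunt/uncle↔niece/nephew: one path of length 3: r = (1/2)^3 = 1/8).
r to a half-sibling = 1/4 (half-sibs share one parent — one path of length 2: r = (1/2)^2 = 1/4).
r to a full sibling = 1/2 (full sibs share both parents — two paths of length 2: r = 2·(1/2)^2 = 1/2).
r to a great-grandoffspring = 1/8 (three parent–offspring links: r = (1/2)^3 = 1/8).
Summing one r·B term per recipient: 2·0.125·0.313 + 1·0.25·0.0914 + 2·0.5·0.259 + 2·0.125·0.118 = 0.3896.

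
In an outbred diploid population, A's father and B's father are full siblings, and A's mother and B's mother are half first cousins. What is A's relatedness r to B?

0.140625

Independent pedigree routes through distinct common ancestors add.
A and B are related in two ways: first cousins through their fathers (r = 1/8) and half second cousins through their mothers (r = 1/64).
r = 1/8 + 1/64 = 0.140625.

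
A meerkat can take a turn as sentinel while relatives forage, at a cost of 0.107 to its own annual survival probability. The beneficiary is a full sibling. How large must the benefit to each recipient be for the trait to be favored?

0.214

r to a full sibling = 0.5 (full sibs share both parents — two paths of length 2: r = 2·(1/2)^2 = 1/2).
Hamilton's rule with n recipients of equal r: n·r·B > C, so B > C/(n·r) = 0.107/(1·0.5) = 0.214.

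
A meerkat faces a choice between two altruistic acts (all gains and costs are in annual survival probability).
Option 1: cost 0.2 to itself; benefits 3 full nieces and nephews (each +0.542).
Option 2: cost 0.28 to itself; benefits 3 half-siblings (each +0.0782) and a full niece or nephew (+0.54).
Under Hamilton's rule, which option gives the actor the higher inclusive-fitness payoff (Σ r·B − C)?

Option 1

Option 1: r to a full niece or nephew = 0.25.
Option 1: Σ r·B − C = (3·0.25·0.542) − 0.2 = 0.2065.
Option 2: r to a half-sibling = 0.25.
Option 2: r to a full niece or nephew = 0.25.
Option 2: Σ r·B − C = (3·0.25·0.0782 + 1·0.25·0.54) − 0.28 = -0.08635.
Option 1 has the higher net inclusive-fitness payoff.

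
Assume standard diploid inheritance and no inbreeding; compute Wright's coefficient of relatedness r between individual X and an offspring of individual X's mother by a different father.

Each parent–offspring link contributes a factor of 1/2, and independent paths through distinct common ancestors add.
Half-sibs share one parent — one path of length 2: r = (1/2)^2 = 1/4.

0.25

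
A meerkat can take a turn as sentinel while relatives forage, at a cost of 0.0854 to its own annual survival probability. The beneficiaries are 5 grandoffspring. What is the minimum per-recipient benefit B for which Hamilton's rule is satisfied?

0.0683

r to a grandoffspring = 1/4 (two parent–offspring links: r = (1/2)^2 = 1/4).
Hamilton's rule with n recipients of equal r: n·r·B > C, so B > C/(n·r) = 0.0854/(5·0.25) = 0.0683.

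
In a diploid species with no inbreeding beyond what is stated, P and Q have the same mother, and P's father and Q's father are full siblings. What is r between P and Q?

Wright's path rule: contributions from independent ancestry routes add.
P and Q are related in two ways: half-sibs through their shared mother (r = 1/4) and first cousins through their fathers (r = 1/8).
r = 1/4 + 1/8 = 3/8 = 0.375.

0.375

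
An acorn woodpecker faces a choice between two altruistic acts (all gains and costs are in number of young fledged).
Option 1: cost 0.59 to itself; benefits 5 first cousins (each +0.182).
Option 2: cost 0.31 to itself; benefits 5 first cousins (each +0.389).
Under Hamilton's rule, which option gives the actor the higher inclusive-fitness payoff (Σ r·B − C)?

Option 2

Option 1: r to a first cousin = 0.125.
Option 1: Σ r·B − C = (5·0.125·0.182) − 0.59 = -0.47625.
Option 2: r to a first cousin = 0.125.
Option 2: Σ r·B − C = (5·0.125·0.389) − 0.31 = -0.066875.
Option 2 has the higher net inclusive-fitness payoff.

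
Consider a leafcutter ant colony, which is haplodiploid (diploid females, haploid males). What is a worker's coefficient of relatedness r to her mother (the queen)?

One meiotic link between diploid queen and diploid daughter: r = 1/2.

0.5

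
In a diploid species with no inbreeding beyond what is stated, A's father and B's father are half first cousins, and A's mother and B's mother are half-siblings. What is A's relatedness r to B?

0.078125

With two independent routes of shared ancestry, r is the sum of the two contributions.
A and B are related in two ways: half second cousins through their fathers (r = 1/64) and half first cousins through their mothers (r = 1/16).
r = 1/64 + 1/16 = 5/64 = 0.078125.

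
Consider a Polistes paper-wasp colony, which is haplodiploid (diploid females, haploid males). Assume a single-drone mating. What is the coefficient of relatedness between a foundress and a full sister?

0.75

Haplodiploid full sisters inherit their father's entire haploid genome identically (contributing 1/2) and on average half of their mother's contribution (1/2 · 1/2 = 1/4); r = 1/2 + 1/4 = 3/4.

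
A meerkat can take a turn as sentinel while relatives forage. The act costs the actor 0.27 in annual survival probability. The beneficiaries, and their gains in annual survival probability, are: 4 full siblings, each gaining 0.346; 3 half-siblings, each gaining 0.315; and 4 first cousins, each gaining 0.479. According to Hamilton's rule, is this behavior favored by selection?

Yes

Hamilton's rule: the trait is favored when the sum of r·B over every recipient exceeds the actor's cost C.
r to a full sibling = 0.5 (full sibs share both parents — two paths of length 2: r = 2·(1/2)^2 = 1/2).
r to a half-sibling = 0.25 (half-sibs share one parent — one path of length 2: r = (1/2)^2 = 1/4).
r to a first cousin = 1/8 (first cousins share one grandparent pair — two paths of length 4: r = 2·(1/2)^4 = 1/8).
Summing one r·B term per recipient: 4·0.5·0.346 + 3·0.25·0.315 + 4·0.125·0.479 = 1.16775.
1.16775 > 0.27: the indirect benefit exceeds the cost.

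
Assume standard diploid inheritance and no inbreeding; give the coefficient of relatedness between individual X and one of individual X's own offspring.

Each parent–offspring link contributes a factor of 1/2, and independent paths through distinct common ancestors add.
One parent–offspring link: r = (1/2)^1 = 1/2.

0.5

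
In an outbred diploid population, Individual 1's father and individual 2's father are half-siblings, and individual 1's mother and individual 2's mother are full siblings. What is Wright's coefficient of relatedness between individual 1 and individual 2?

Wright's path rule: contributions from independent ancestry routes add.
Individual 1 and individual 2 are related in two ways: half first cousins through their fathers (r = 1/16) and first cousins through their mothers (r = 1/8).
r = 1/16 + 1/8 = 3/16 = 0.1875.

0.1875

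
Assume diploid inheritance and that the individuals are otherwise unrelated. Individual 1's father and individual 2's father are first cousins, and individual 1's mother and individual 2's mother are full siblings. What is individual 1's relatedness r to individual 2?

0.15625

Wright's path rule: contributions from independent ancestry routes add.
Individual 1 and individual 2 are related in two ways: second cousins through their fathers (r = 1/32) and first cousins through their mothers (r = 1/8).
r = 1/32 + 1/8 = 0.15625.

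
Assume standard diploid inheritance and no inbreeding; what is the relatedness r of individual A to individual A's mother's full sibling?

0.25

Each parent–offspring link contributes a factor of 1/2, and independent paths through distinct common ancestors add.
Full aunt/uncle↔niece/nephew: two paths of length 3 through the shared grandparent pair: r = 2·(1/2)^3 = 1/4.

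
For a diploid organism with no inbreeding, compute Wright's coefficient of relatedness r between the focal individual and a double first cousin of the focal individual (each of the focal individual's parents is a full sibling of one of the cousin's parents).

0.25

Each parent–offspring link contributes a factor of 1/2, and independent paths through distinct common ancestors add.
Double first cousins share both grandparent pairs — four paths of length 4: r = 4·(1/2)^4 = 1/4.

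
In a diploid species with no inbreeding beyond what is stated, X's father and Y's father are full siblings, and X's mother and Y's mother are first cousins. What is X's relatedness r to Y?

Wright's path rule: contributions from independent ancestry routes add.
X and Y are related in two ways: first cousins through their fathers (r = 1/8) and second cousins through their mothers (r = 1/32).
r = 1/8 + 1/32 = 5/32 = 0.15625.

0.15625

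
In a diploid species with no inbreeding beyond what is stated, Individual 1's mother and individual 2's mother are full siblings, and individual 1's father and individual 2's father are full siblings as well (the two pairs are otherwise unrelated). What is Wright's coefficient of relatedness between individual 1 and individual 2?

Wright's path rule: contributions from independent ancestry routes add.
Individual 1 and individual 2 are related in two ways: first cousins through their mothers (r = 1/8) and first cousins through their fathers (r = 1/8) — i.e. double first cousins.
r = 1/8 + 1/8 = 0.25.

0.25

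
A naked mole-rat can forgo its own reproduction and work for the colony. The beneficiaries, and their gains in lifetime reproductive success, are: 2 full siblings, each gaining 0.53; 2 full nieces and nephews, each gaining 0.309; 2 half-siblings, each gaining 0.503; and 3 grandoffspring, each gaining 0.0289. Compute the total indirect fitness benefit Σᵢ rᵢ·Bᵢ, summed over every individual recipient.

r to a full sibling = 0.5 (full sibs share both parents — two paths of length 2: r = 2·(1/2)^2 = 1/2).
r to a full niece or nephew = 1/4 (full aunt/uncle↔niece/nephew: two paths of length 3 through the shared grandparent pair: r = 2·(1/2)^3 = 1/4).
r to a half-sibling = 0.25 (half-sibs share one parent — one path of length 2: r = (1/2)^2 = 1/4).
r to a grandoffspring = 1/4 (two parent–offspring links: r = (1/2)^2 = 1/4).
Summing one r·B term per recipient: 2·0.5·0.53 + 2·0.25·0.309 + 2·0.25·0.503 + 3·0.25·0.0289 = 0.957675.

0.957675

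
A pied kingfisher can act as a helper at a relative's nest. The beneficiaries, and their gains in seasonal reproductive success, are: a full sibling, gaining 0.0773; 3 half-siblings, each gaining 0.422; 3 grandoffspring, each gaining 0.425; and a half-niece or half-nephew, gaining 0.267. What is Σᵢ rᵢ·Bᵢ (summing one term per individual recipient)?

r to a full sibling = 0.5 (full sibs share both parents — two paths of length 2: r = 2·(1/2)^2 = 1/2).
r to a half-sibling = 1/4 (half-sibs share one parent — one path of length 2: r = (1/2)^2 = 1/4).
r to a grandoffspring = 1/4 (two parent–offspring links: r = (1/2)^2 = 1/4).
r to a half-niece or half-nephew = 1/8 (half-aunt/uncle↔niece/nephew: one path of length 3: r = (1/2)^3 = 1/8).
Summing one r·B term per recipient: 1·0.5·0.0773 + 3·0.25·0.422 + 3·0.25·0.425 + 1·0.125·0.267 = 0.707275.

0.707275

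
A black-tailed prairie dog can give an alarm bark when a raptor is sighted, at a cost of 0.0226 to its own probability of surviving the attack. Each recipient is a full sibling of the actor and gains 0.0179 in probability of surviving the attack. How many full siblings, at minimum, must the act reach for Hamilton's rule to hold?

3

r to a full sibling = 1/2 (full sibs share both parents — two paths of length 2: r = 2·(1/2)^2 = 1/2).
Hamilton's rule: n·r·B > C  ⇒  n > C/(r·B) = 0.0226/(0.5·0.0179) = 2.525.
The smallest integer exceeding 2.525 is 3.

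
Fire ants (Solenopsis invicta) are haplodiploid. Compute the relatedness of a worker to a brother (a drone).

Her haploid brother carries none of their father's genes and a random half of their mother's genome; that half matches the maternal half of her own genome with probability 1/2: r = 1/2 · 1/2 = 1/4.

0.25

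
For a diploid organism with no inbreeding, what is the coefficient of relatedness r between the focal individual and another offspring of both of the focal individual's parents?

Each parent–offspring link contributes a factor of 1/2, and independent paths through distinct common ancestors add.
Full sibs share both parents — two paths of length 2: r = 2·(1/2)^2 = 1/2.

0.5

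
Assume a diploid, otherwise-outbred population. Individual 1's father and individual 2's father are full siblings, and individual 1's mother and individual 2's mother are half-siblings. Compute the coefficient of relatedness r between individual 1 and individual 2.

0.1875

Relatedness sums over independent paths through distinct common ancestors.
Individual 1 and individual 2 are related in two ways: first cousins through their fathers (r = 1/8) and half first cousins through their mothers (r = 1/16).
r = 1/8 + 1/16 = 0.1875.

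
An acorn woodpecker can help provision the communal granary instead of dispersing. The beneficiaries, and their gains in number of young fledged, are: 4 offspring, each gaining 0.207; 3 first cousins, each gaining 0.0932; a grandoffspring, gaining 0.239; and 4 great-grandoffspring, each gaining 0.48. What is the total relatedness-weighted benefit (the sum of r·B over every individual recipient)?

0.7487

r to an offspring = 0.5 (one parent–offspring link: r = (1/2)^1 = 1/2).
r to a first cousin = 0.125 (first cousins share one grandparent pair — two paths of length 4: r = 2·(1/2)^4 = 1/8).
r to a grandoffspring = 1/4 (two parent–offspring links: r = (1/2)^2 = 1/4).
r to a great-grandoffspring = 1/8 (three parent–offspring links: r = (1/2)^3 = 1/8).
Summing one r·B term per recipient: 4·0.5·0.207 + 3·0.125·0.0932 + 1·0.25·0.239 + 4·0.125·0.48 = 0.7487.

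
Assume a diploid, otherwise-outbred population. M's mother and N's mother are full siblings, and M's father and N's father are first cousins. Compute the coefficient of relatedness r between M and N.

0.15625

With two independent routes of shared ancestry, r is the sum of the two contributions.
M and N are related in two ways: first cousins through their mothers (r = 1/8) and second cousins through their fathers (r = 1/32).
r = 1/8 + 1/32 = 5/32 = 0.15625.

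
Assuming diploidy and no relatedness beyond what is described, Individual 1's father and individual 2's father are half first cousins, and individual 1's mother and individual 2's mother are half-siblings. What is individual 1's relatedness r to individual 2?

0.078125

Relatedness sums over independent paths through distinct common ancestors.
Individual 1 and individual 2 are related in two ways: half second cousins through their fathers (r = 1/64) and half first cousins through their mothers (r = 1/16).
r = 1/64 + 1/16 = 0.078125.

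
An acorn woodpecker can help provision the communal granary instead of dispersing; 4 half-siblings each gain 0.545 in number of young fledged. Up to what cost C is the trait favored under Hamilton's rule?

r to a half-sibling = 0.25 (half-sibs share one parent — one path of length 2: r = (1/2)^2 = 1/4).
Hamilton's rule: n·r·B > C, so the trait is favored while C < n·r·B = 4·0.25·0.545 = 0.545.

0.545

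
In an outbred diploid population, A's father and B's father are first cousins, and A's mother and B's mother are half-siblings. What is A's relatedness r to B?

0.09375

With two independent routes of shared ancestry, r is the sum of the two contributions.
A and B are related in two ways: second cousins through their fathers (r = 1/32) and half first cousins through their mothers (r = 1/16).
r = 1/32 + 1/16 = 3/32 = 0.09375.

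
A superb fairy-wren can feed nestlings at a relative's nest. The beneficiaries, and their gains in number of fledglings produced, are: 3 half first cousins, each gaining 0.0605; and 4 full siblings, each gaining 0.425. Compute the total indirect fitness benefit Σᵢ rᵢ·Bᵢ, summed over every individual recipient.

0.86134375

r to a half first cousin = 0.0625 (half first cousins share one grandparent — one path of length 4: r = (1/2)^4 = 1/16).
r to a full sibling = 1/2 (full sibs share both parents — two paths of length 2: r = 2·(1/2)^2 = 1/2).
Summing one r·B term per recipient: 3·0.0625·0.0605 + 4·0.5·0.425 = 0.86134375.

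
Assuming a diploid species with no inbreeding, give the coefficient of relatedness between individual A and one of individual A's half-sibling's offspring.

0.125

Each parent–offspring link contributes a factor of 1/2, and independent paths through distinct common ancestors add.
Half-aunt/uncle↔niece/nephew: one path of length 3: r = (1/2)^3 = 1/8.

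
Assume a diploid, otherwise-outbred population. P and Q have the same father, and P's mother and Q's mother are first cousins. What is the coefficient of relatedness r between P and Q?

Relatedness sums over independent paths through distinct common ancestors.
P and Q are related in two ways: half-sibs through their shared father (r = 1/4) and second cousins through their mothers (r = 1/32).
r = 1/4 + 1/32 = 0.28125.

0.28125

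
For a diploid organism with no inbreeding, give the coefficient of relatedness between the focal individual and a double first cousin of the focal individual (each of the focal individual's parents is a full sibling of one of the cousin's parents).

0.25

Each parent–offspring link contributes a factor of 1/2, and independent paths through distinct common ancestors add.
Double first cousins share both grandparent pairs — four paths of length 4: r = 4·(1/2)^4 = 1/4.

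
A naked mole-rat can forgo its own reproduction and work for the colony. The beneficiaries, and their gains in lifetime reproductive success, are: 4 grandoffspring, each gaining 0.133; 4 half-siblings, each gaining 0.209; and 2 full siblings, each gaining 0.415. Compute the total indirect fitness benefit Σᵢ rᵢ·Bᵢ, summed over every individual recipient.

r to a grandoffspring = 0.25 (two parent–offspring links: r = (1/2)^2 = 1/4).
r to a half-sibling = 1/4 (half-sibs share one parent — one path of length 2: r = (1/2)^2 = 1/4).
r to a full sibling = 0.5 (full sibs share both parents — two paths of length 2: r = 2·(1/2)^2 = 1/2).
Summing one r·B term per recipient: 4·0.25·0.133 + 4·0.25·0.209 + 2·0.5·0.415 = 0.757.

0.757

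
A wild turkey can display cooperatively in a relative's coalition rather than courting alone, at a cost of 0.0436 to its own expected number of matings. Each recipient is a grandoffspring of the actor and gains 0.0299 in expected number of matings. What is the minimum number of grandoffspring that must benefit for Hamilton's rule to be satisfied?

r to a grandoffspring = 1/4 (two parent–offspring links: r = (1/2)^2 = 1/4).
Hamilton's rule: n·r·B > C  ⇒  n > C/(r·B) = 0.0436/(0.25·0.0299) = 5.833.
The smallest integer exceeding 5.833 is 6.

6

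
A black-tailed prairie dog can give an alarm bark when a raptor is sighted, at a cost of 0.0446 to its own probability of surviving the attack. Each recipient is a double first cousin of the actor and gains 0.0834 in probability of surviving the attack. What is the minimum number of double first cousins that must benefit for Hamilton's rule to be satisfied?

3

r to a double first cousin = 1/4 (double first cousins share both grandparent pairs — four paths of length 4: r = 4·(1/2)^4 = 1/4).
Hamilton's rule: n·r·B > C  ⇒  n > C/(r·B) = 0.0446/(0.25·0.0834) = 2.139.
The smallest integer exceeding 2.139 is 3.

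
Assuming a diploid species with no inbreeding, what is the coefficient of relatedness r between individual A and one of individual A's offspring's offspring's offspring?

0.125

Each parent–offspring link contributes a factor of 1/2, and independent paths through distinct common ancestors add.
Three parent–offspring links: r = (1/2)^3 = 1/8.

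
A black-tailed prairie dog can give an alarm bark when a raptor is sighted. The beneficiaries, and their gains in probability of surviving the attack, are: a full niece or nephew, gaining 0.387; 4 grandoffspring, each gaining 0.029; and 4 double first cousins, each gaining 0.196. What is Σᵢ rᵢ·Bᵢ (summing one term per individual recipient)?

r to a full niece or nephew = 1/4 (full aunt/uncle↔niece/nephew: two paths of length 3 through the shared grandparent pair: r = 2·(1/2)^3 = 1/4).
r to a grandoffspring = 1/4 (two parent–offspring links: r = (1/2)^2 = 1/4).
r to a double first cousin = 1/4 (double first cousins share both grandparent pairs — four paths of length 4: r = 4·(1/2)^4 = 1/4).
Summing one r·B term per recipient: 1·0.25·0.387 + 4·0.25·0.029 + 4·0.25·0.196 = 0.32175.

0.32175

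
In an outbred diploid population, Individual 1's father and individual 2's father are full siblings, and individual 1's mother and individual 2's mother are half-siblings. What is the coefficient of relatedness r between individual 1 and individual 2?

0.1875

With two independent routes of shared ancestry, r is the sum of the two contributions.
Individual 1 and individual 2 are related in two ways: first cousins through their fathers (r = 1/8) and half first cousins through their mothers (r = 1/16).
r = 1/8 + 1/16 = 0.1875.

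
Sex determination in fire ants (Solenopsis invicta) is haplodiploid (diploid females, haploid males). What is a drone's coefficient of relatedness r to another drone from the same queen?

0.5

Haploid brothers each carry a random half of the queen's diploid genome, so on average they share half: r = 1/2.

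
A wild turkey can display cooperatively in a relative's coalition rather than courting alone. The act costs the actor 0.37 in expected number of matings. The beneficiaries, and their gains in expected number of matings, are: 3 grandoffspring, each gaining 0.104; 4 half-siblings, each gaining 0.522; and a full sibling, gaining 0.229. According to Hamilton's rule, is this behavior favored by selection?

Hamilton's rule: the trait is favored when the sum of r·B over every recipient exceeds the actor's cost C.
r to a grandoffspring = 1/4 (two parent–offspring links: r = (1/2)^2 = 1/4).
r to a half-sibling = 0.25 (half-sibs share one parent — one path of length 2: r = (1/2)^2 = 1/4).
r to a full sibling = 1/2 (full sibs share both parents — two paths of length 2: r = 2·(1/2)^2 = 1/2).
Summing one r·B term per recipient: 3·0.25·0.104 + 4·0.25·0.522 + 1·0.5·0.229 = 0.7145.
0.7145 > 0.37: the indirect benefit exceeds the cost.

Yes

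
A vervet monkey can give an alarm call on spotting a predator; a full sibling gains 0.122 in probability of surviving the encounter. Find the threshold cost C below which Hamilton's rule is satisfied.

0.061

r to a full sibling = 1/2 (full sibs share both parents — two paths of length 2: r = 2·(1/2)^2 = 1/2).
Hamilton's rule: n·r·B > C, so the trait is favored while C < n·r·B = 1·0.5·0.122 = 0.061.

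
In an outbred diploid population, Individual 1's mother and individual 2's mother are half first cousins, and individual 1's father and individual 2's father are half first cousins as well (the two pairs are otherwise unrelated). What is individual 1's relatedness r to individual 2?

Wright's path rule: contributions from independent ancestry routes add.
Individual 1 and individual 2 are related in two ways: half second cousins through their mothers (r = 1/64) and half second cousins through their fathers (r = 1/64).
r = 1/64 + 1/64 = 0.03125.

0.03125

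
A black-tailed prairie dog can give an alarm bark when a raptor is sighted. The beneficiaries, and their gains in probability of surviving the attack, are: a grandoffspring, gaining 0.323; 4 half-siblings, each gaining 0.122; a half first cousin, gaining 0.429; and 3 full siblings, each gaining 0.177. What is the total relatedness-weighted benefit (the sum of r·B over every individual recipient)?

0.4950625

r to a grandoffspring = 0.25 (two parent–offspring links: r = (1/2)^2 = 1/4).
r to a half-sibling = 1/4 (half-sibs share one parent — one path of length 2: r = (1/2)^2 = 1/4).
r to a half first cousin = 0.0625 (half first cousins share one grandparent — one path of length 4: r = (1/2)^4 = 1/16).
r to a full sibling = 1/2 (full sibs share both parents — two paths of length 2: r = 2·(1/2)^2 = 1/2).
Summing one r·B term per recipient: 1·0.25·0.323 + 4·0.25·0.122 + 1·0.0625·0.429 + 3·0.5·0.177 = 0.4950625.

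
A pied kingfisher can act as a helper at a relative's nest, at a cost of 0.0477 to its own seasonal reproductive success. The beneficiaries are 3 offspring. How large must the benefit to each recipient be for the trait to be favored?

0.0318

r to an offspring = 0.5 (one parent–offspring link: r = (1/2)^1 = 1/2).
Hamilton's rule with n recipients of equal r: n·r·B > C, so B > C/(n·r) = 0.0477/(3·0.5) = 0.0318.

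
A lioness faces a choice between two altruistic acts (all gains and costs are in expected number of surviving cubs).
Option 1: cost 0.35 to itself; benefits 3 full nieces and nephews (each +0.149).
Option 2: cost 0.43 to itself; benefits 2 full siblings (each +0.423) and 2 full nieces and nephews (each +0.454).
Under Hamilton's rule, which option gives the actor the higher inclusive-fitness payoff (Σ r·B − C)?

Option 2

Option 1: r to a full niece or nephew = 0.25.
Option 1: Σ r·B − C = (3·0.25·0.149) − 0.35 = -0.23825.
Option 2: r to a full sibling = 0.5.
Option 2: r to a full niece or nephew = 0.25.
Option 2: Σ r·B − C = (2·0.5·0.423 + 2·0.25·0.454) − 0.43 = 0.22.
Option 2 has the higher net inclusive-fitness payoff.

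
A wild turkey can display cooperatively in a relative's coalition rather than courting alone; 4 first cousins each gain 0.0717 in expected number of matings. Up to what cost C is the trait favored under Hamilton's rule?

r to a first cousin = 0.125 (first cousins share one grandparent pair — two paths of length 4: r = 2·(1/2)^4 = 1/8).
Hamilton's rule: n·r·B > C, so the trait is favored while C < n·r·B = 4·0.125·0.0717 = 0.03585.

0.03585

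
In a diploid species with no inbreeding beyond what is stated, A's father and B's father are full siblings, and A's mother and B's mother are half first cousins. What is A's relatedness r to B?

0.140625

Wright's path rule: contributions from independent ancestry routes add.
A and B are related in two ways: first cousins through their fathers (r = 1/8) and half second cousins through their mothers (r = 1/64).
r = 1/8 + 1/64 = 0.140625.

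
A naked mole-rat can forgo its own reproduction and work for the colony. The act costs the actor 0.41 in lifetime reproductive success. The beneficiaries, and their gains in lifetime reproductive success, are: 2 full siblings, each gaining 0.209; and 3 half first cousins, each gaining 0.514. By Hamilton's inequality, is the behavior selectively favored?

No

Hamilton's rule: the trait is favored when the sum of r·B over every recipient exceeds the actor's cost C.
r to a full sibling = 1/2 (full sibs share both parents — two paths of length 2: r = 2·(1/2)^2 = 1/2).
r to a half first cousin = 0.0625 (half first cousins share one grandparent — one path of length 4: r = (1/2)^4 = 1/16).
Summing one r·B term per recipient: 2·0.5·0.209 + 3·0.0625·0.514 = 0.305375.
0.305375 < 0.41: the indirect benefit is less than the cost.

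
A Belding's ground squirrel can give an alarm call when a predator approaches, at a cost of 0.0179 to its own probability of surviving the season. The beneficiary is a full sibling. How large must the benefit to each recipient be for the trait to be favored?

0.0358

r to a full sibling = 0.5 (full sibs share both parents — two paths of length 2: r = 2·(1/2)^2 = 1/2).
Hamilton's rule with n recipients of equal r: n·r·B > C, so B > C/(n·r) = 0.0179/(1·0.5) = 0.0358.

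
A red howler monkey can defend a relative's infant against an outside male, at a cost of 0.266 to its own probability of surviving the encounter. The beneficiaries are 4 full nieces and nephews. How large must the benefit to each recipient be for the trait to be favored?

r to a full niece or nephew = 1/4 (full aunt/uncle↔niece/nephew: two paths of length 3 through the shared grandparent pair: r = 2·(1/2)^3 = 1/4).
Hamilton's rule with n recipients of equal r: n·r·B > C, so B > C/(n·r) = 0.266/(4·0.25) = 0.266.

0.266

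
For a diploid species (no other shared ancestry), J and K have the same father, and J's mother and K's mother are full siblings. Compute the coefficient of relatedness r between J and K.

0.375

Independent pedigree routes through distinct common ancestors add.
J and K are related in two ways: half-sibs through their shared father (r = 1/4) and first cousins through their mothers (r = 1/8).
r = 1/4 + 1/8 = 3/8 = 0.375.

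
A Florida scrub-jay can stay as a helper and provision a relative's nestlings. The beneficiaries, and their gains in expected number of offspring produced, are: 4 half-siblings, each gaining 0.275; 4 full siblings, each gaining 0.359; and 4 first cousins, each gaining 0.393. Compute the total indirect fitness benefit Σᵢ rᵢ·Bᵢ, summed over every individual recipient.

1.1895

r to a half-sibling = 0.25 (half-sibs share one parent — one path of length 2: r = (1/2)^2 = 1/4).
r to a full sibling = 0.5 (full sibs share both parents — two paths of length 2: r = 2·(1/2)^2 = 1/2).
r to a first cousin = 0.125 (first cousins share one grandparent pair — two paths of length 4: r = 2·(1/2)^4 = 1/8).
Summing one r·B term per recipient: 4·0.25·0.275 + 4·0.5·0.359 + 4·0.125·0.393 = 1.1895.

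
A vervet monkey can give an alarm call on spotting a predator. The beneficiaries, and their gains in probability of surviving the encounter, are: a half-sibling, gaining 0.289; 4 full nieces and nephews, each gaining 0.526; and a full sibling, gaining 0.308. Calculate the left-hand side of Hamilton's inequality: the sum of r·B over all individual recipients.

r to a half-sibling = 1/4 (half-sibs share one parent — one path of length 2: r = (1/2)^2 = 1/4).
r to a full niece or nephew = 0.25 (full aunt/uncle↔niece/nephew: two paths of length 3 through the shared grandparent pair: r = 2·(1/2)^3 = 1/4).
r to a full sibling = 1/2 (full sibs share both parents — two paths of length 2: r = 2·(1/2)^2 = 1/2).
Summing one r·B term per recipient: 1·0.25·0.289 + 4·0.25·0.526 + 1·0.5·0.308 = 0.75225.

0.75225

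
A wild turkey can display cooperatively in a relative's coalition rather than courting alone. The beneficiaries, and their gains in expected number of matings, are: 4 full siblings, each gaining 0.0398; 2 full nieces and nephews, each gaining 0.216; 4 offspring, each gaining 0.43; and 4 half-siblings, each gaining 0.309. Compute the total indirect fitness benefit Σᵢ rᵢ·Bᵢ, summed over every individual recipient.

1.3566

r to a full sibling = 1/2 (full sibs share both parents — two paths of length 2: r = 2·(1/2)^2 = 1/2).
r to a full niece or nephew = 1/4 (full aunt/uncle↔niece/nephew: two paths of length 3 through the shared grandparent pair: r = 2·(1/2)^3 = 1/4).
r to an offspring = 0.5 (one parent–offspring link: r = (1/2)^1 = 1/2).
r to a half-sibling = 1/4 (half-sibs share one parent — one path of length 2: r = (1/2)^2 = 1/4).
Summing one r·B term per recipient: 4·0.5·0.0398 + 2·0.25·0.216 + 4·0.5·0.43 + 4·0.25·0.309 = 1.3566.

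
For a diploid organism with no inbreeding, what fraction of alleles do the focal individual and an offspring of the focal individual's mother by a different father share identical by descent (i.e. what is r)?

Each parent–offspring link contributes a factor of 1/2, and independent paths through distinct common ancestors add.
Half-sibs share one parent — one path of length 2: r = (1/2)^2 = 1/4.

0.25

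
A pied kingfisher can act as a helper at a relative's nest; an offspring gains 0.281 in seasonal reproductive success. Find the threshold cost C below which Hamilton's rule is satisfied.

0.1405

r to an offspring = 0.5 (one parent–offspring link: r = (1/2)^1 = 1/2).
Hamilton's rule: n·r·B > C, so the trait is favored while C < n·r·B = 1·0.5·0.281 = 0.1405.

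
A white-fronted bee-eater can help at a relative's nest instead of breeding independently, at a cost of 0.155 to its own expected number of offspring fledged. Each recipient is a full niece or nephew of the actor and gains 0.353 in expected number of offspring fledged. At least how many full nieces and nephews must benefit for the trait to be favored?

r to a full niece or nephew = 0.25 (full aunt/uncle↔niece/nephew: two paths of length 3 through the shared grandparent pair: r = 2·(1/2)^3 = 1/4).
Hamilton's rule: n·r·B > C  ⇒  n > C/(r·B) = 0.155/(0.25·0.353) = 1.756.
The smallest integer exceeding 1.756 is 2.

2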